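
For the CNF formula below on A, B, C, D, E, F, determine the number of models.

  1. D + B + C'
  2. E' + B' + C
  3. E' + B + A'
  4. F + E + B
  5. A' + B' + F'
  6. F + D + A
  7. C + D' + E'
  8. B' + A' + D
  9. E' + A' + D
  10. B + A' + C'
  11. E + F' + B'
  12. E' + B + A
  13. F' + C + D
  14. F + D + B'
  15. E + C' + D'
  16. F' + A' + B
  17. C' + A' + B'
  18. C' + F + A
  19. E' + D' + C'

There are 2^6 = 64 truth assignments over (A, B, C, D, E, F).
Split on F. With F = 1, the clauses containing F are satisfied and F' drops from the rest; 2 of the 2^5 = 32 assignments to the other variables satisfy what remains.
With F = 0, by the same count on the reduced clause set, 2 assignments work.
Total: 2 + 2 = 4.

4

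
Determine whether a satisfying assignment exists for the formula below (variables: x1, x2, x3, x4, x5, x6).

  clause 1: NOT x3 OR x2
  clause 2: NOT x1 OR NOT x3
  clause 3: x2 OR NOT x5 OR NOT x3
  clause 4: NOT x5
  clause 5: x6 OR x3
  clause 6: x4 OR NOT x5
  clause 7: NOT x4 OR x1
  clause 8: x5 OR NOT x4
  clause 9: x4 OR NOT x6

(NOT x5) alone gives x5 = false.
(NOT x4) alone gives x4 = false.
(NOT x6) alone gives x6 = false.
(x3) alone gives x3 = true.
(x2) alone gives x2 = true.
(NOT x1) alone gives x1 = false.
Every clause now holds.
A satisfying assignment: x1 ↦ false,  x2 ↦ true,  x3 ↦ true,  x4 ↦ false,  x5 ↦ false,  x6 ↦ false.

Satisfiable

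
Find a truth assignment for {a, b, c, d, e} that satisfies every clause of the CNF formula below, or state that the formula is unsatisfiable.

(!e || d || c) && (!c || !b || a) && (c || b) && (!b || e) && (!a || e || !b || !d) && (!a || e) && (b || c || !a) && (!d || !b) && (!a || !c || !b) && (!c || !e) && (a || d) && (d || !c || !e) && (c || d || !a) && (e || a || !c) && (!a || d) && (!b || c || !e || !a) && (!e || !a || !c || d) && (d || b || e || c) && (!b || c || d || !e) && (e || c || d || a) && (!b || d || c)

Try c = true.
From the singleton clause (!e), e = false.
From the singleton clause (!b), b = false.
From the singleton clause (!a), a = false.
That conflicts with the unit clause (a).
So c must be the other value — set c = false.
From the singleton clause (b), b = true.
From the singleton clause (e), e = true.
From the singleton clause (d), d = true.
That conflicts with the unit clause (!d).
Neither c = true nor c = false works.

UNSATISFIABLE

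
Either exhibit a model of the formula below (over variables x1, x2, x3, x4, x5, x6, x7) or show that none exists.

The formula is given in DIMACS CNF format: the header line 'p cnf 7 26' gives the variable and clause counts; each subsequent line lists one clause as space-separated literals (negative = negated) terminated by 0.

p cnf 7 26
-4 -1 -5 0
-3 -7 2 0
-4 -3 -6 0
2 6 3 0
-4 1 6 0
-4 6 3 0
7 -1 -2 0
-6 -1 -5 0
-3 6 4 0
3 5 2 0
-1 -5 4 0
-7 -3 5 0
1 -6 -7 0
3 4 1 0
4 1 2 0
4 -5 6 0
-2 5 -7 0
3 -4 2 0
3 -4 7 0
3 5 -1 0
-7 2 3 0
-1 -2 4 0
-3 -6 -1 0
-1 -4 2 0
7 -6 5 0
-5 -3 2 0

x1=False,  x2=True,  x3=True,  x4=False,  x5=True,  x6=True,  x7=False

Try x4 = False.
Try x3 = True.
Unit clause (x6) forces x6 = True.
Unit clause (¬x1) forces x1 = False.
Unit clause (¬x7) forces x7 = False.
Unit clause (x2) forces x2 = True.
Unit clause (x5) forces x5 = True.
This assignment satisfies each clause.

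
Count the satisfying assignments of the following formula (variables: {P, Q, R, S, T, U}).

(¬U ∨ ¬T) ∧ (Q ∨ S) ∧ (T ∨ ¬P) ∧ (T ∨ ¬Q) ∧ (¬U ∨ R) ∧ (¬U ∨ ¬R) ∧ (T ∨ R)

13

There are 2^6 = 64 truth assignments over (P, Q, R, S, T, U).
Split on Q. With Q = True, the clauses containing Q are satisfied and ¬Q drops from the rest; 8 of the 2^5 = 32 assignments to the other variables satisfy what remains.
With Q = False, by the same count on the reduced clause set, 5 assignments work.
(One model: P=F, Q=F, R=F, S=T, T=T, U=F.)
Total: 8 + 5 = 13.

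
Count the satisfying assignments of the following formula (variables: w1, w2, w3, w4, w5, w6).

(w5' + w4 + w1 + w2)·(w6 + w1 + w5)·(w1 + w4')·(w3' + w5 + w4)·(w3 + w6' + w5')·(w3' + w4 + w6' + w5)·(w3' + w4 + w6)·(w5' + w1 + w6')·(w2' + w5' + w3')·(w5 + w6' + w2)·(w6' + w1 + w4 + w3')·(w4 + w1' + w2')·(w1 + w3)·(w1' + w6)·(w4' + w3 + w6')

There are 2^6 = 64 truth assignments over (w1, w2, w3, w4, w5, w6).
Split on w6. With w6 = 1, the clauses containing w6 are satisfied and w6' drops from the rest; 3 of the 2^5 = 32 assignments to the other variables satisfy what remains.
With w6 = 0, by the same count on the reduced clause set, 0 assignments work.
(One model: w1=T, w2=F, w3=T, w4=F, w5=T, w6=T.)
Total: 3 + 0 = 3.

3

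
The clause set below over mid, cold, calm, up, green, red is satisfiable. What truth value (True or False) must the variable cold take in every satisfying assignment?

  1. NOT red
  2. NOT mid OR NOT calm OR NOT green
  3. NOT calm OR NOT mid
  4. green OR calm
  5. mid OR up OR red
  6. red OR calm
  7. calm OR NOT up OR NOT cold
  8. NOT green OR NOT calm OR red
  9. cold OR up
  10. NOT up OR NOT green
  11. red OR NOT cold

False

Suppose cold = true.
(NOT red) alone gives red = false.
That conflicts with the unit clause (red).
So every satisfying assignment has cold = False.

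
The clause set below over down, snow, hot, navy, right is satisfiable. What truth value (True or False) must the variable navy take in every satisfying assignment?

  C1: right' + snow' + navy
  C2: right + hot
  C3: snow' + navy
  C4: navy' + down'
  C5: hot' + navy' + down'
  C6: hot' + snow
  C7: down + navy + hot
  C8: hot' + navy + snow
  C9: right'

Suppose navy = 0.
The clause (snow') is unit, so snow = 0.
The clause (hot') is unit, so hot = 0.
The clause (right) is unit, so right = 1.
That conflicts with the unit clause (right').
So every satisfying assignment has navy = True.

True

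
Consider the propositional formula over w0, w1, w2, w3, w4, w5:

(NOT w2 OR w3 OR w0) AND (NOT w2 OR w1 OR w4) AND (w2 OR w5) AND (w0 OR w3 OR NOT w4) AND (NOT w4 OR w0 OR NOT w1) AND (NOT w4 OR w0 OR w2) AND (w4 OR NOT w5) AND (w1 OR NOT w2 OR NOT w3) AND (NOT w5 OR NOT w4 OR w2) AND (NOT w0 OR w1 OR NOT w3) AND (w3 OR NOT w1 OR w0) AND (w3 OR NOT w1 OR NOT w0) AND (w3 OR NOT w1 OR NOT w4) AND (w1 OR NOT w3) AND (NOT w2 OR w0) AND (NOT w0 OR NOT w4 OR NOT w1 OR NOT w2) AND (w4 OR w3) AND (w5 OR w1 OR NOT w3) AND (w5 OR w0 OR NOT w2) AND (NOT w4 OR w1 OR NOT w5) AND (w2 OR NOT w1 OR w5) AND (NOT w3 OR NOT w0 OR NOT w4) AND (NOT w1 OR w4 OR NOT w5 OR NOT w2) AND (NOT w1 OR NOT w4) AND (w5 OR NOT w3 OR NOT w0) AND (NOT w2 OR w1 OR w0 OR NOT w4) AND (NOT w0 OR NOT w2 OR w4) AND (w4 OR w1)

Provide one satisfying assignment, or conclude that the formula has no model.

Suppose w2 = true.
Unit clause (w0) forces w0 = true.
Unit clause (w4) forces w4 = true.
Unit clause (NOT w1) forces w1 = false.
Unit clause (NOT w3) forces w3 = false.
Unit clause (NOT w5) forces w5 = false.
All clauses are satisfied.

w0=true; w1=false; w2=true; w3=false; w4=true; w5=false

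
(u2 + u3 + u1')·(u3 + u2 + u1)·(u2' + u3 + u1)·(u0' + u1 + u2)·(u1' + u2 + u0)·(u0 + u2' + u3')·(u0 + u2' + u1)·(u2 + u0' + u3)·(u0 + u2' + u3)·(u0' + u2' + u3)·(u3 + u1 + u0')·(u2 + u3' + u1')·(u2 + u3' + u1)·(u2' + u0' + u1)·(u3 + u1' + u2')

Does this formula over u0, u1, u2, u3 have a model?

Try u2 = 1.
Try u3 = 1.
(u0) alone gives u0 = 1.
(u1) alone gives u1 = 1.
This assignment satisfies each clause.
A satisfying assignment: u0 ↦ 1,  u1 ↦ 1,  u2 ↦ 1,  u3 ↦ 1.

Yes, satisfiable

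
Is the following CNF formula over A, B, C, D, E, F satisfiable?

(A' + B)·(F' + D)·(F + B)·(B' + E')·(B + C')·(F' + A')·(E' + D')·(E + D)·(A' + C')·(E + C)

Try A = 0.
Try F = 0.
The clause (B) is unit, so B = 1.
The clause (E') is unit, so E = 0.
The clause (D) is unit, so D = 1.
The clause (C) is unit, so C = 1.
This assignment satisfies each clause.
A satisfying assignment: A: 0,  B: 1,  C: 1,  D: 1,  E: 0,  F: 0.

Satisfiable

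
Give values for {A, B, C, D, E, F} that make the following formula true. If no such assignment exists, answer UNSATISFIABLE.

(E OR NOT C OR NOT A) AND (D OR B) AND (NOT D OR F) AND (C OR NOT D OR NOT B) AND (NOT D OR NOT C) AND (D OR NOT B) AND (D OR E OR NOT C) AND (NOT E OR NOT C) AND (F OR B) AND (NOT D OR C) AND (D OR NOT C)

UNSATISFIABLE

Branch on D: set D = true.
The clause (F) is unit, so F = true.
The clause (NOT C) is unit, so C = false.
Now (C) is unsatisfied and unit — conflict.
That branch fails; take D = false instead.
The clause (B) is unit, so B = true.
Now (NOT B) is unsatisfied and unit — conflict.
Both values of D lead to a conflict.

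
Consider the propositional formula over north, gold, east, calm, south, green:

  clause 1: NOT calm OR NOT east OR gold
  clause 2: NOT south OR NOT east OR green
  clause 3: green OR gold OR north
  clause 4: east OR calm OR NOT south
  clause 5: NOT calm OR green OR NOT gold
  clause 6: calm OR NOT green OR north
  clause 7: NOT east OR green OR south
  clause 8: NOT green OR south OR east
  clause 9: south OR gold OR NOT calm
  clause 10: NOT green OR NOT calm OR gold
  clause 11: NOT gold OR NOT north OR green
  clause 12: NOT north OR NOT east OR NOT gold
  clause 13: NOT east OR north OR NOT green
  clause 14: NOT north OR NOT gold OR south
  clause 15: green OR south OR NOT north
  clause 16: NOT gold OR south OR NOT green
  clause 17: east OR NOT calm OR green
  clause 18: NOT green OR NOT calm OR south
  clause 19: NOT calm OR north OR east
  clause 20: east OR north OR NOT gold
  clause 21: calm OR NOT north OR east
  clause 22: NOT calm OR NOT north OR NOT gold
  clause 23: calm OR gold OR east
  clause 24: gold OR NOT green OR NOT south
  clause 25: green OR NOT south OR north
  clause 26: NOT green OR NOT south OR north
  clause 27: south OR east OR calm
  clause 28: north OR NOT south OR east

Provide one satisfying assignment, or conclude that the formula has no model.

north=true, gold=false, east=true, calm=false, south=false, green=true

Try calm = false.
Try east = true.
Try south = false.
The clause (green) is unit, so green = true.
The clause (north) is unit, so north = true.
The clause (NOT gold) is unit, so gold = false.
Every clause now holds.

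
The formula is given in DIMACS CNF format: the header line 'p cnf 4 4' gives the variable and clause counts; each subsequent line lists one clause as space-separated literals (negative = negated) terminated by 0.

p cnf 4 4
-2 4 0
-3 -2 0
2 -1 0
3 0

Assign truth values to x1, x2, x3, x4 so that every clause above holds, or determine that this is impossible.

x1: False; x2: False; x3: True; x4: False

The clause (x3) is unit, so x3 = True.
The clause (¬x2) is unit, so x2 = False.
The clause (¬x1) is unit, so x1 = False.
All clauses hold; x4 can take either value.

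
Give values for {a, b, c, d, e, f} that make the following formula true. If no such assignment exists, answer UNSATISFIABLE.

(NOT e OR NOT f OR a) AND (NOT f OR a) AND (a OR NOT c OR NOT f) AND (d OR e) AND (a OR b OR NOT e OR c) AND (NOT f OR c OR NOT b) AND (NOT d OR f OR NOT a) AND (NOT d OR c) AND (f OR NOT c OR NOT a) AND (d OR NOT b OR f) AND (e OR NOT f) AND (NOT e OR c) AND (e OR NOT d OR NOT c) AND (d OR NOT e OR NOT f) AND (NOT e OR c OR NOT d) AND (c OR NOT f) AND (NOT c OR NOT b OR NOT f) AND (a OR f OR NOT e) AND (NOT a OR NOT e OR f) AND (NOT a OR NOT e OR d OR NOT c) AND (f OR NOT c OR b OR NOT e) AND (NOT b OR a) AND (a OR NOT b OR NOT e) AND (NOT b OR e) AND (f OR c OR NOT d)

Suppose f = true.
The clause (a) is unit, so a = true.
The clause (e) is unit, so e = true.
The clause (c) is unit, so c = true.
The clause (d) is unit, so d = true.
The clause (NOT b) is unit, so b = false.
This assignment satisfies each clause.

a=true; b=false; c=true; d=true; e=true; f=true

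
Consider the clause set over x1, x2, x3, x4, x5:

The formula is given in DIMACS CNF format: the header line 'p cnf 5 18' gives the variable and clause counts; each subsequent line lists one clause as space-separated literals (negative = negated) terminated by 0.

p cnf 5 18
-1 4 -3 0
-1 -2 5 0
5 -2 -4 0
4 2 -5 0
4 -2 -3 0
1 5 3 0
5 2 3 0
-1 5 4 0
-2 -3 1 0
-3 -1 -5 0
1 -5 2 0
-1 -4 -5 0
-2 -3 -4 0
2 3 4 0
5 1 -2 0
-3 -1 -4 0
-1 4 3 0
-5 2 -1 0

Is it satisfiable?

Yes, satisfiable

Try x1 = False.
Try x5 = False.
From the singleton clause (x3), x3 = True.
From the singleton clause (¬x2), x2 = False.
All clauses hold; x4 can take either value.
A satisfying assignment: x1: False; x2: False; x3: True; x4: False; x5: False.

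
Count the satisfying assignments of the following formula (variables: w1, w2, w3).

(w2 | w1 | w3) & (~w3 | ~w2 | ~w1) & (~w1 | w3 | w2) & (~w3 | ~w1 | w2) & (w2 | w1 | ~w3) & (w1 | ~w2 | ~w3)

2

There are 2^3 = 8 truth assignments over (w1, w2, w3).
Split on w2. With w2 = 1, the clauses containing w2 are satisfied and ~w2 drops from the rest; 2 of the 2^2 = 4 assignments to the other variables satisfy what remains.
With w2 = 0, by the same count on the reduced clause set, 0 assignments work.
(One model: w1=F, w2=T, w3=F.)
Total: 2 + 0 = 2.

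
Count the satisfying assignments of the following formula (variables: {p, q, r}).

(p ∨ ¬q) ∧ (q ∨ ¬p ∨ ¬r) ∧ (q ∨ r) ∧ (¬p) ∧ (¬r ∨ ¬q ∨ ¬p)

1

There are 2^3 = 8 truth assignments over (p, q, r).
Check each against the 5 clauses (columns in the order p, q, r):
  F F F  ✗ fails (q ∨ r)
  F F T  ✓ satisfies all
  F T F  ✗ fails (p ∨ ¬q)
  F T T  ✗ fails (p ∨ ¬q)
  T F F  ✗ fails (q ∨ r)
  T F T  ✗ fails (q ∨ ¬p ∨ ¬r)
  T T F  ✗ fails (¬p)
  T T T  ✗ fails (¬p)
1 of the 8 rows is a model.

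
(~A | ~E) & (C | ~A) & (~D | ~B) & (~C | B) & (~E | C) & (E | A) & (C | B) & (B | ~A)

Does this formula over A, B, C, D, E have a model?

Yes

Case A = 1:
The clause (~E) is unit, so E = 0.
The clause (C) is unit, so C = 1.
The clause (B) is unit, so B = 1.
The clause (~D) is unit, so D = 0.
All clauses are satisfied.
A satisfying assignment: A: 1,  B: 1,  C: 1,  D: 0,  E: 0.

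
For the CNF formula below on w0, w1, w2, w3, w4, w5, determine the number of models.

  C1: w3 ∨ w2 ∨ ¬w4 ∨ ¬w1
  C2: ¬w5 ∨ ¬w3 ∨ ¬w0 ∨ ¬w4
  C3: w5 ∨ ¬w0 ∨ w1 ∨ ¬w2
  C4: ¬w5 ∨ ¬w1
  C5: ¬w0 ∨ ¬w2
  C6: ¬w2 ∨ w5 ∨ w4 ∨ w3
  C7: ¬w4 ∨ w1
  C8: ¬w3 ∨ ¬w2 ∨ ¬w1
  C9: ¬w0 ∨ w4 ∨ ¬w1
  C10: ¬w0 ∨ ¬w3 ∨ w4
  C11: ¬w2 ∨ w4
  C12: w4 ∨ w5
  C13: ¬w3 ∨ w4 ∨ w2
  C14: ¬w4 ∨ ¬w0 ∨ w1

There are 2^6 = 64 truth assignments over (w0, w1, w2, w3, w4, w5).
Split on w1. With w1 = True, the clauses containing w1 are satisfied and ¬w1 drops from the rest; 3 of the 2^5 = 32 assignments to the other variables satisfy what remains.
With w1 = False, by the same count on the reduced clause set, 2 assignments work.
(One model: w0=F, w1=F, w2=F, w3=F, w4=F, w5=T.)
Total: 3 + 2 = 5.

5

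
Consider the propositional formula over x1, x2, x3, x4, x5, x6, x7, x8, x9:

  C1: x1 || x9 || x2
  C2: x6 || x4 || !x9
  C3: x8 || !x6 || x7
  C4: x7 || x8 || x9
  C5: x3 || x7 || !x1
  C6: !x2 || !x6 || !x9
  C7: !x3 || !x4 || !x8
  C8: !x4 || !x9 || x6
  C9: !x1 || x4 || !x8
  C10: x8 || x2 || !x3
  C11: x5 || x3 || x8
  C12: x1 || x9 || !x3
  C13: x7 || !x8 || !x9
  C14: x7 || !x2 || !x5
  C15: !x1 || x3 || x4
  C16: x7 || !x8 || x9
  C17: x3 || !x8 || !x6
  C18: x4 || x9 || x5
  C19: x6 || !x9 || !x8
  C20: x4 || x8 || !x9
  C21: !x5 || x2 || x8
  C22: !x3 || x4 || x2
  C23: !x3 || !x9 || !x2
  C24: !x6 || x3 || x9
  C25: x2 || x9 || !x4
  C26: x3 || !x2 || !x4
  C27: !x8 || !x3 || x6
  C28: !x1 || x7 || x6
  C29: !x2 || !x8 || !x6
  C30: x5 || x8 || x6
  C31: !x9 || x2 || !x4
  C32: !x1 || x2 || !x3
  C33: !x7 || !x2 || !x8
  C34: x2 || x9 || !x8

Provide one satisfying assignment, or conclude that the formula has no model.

Case x1 = true:
Case x3 = true:
From the singleton clause (x2), x2 = true.
From the singleton clause (!x9), x9 = false.
Case x7 = true:
From the singleton clause (!x8), x8 = false.
Case x4 = false:
From the singleton clause (x5), x5 = true.
No clause remains; x6 is free.

x1=true, x2=true, x3=true, x4=false, x5=true, x6=false, x7=true, x8=false, x9=false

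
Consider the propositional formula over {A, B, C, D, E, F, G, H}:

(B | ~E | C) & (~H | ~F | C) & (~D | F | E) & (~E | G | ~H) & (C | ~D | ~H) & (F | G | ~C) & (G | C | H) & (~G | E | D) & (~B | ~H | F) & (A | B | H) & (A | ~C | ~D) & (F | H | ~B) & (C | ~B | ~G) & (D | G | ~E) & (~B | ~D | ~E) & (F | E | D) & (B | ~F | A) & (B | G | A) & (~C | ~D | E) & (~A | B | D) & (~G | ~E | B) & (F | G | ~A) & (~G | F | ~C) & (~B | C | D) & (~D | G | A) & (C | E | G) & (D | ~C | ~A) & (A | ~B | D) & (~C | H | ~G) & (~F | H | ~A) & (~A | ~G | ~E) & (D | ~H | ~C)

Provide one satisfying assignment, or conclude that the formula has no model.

Branch on B: set B = 1.
Branch on H: set H = 0.
(F) alone gives F = 1.
(~A) alone gives A = 0.
(D) alone gives D = 1.
(~C) alone gives C = 0.
(G) alone gives G = 1.
That conflicts with the unit clause (~G).
Undo H and try H = 1.
(F) alone gives F = 1.
(C) alone gives C = 1.
(D) alone gives D = 1.
(A) alone gives A = 1.
(~E) alone gives E = 0.
That conflicts with the unit clause (E).
Both values of H lead to a conflict.
Undo B and try B = 0.
Branch on E: set E = 0.
Branch on D: set D = 0.
(~G) alone gives G = 0.
(F) alone gives F = 1.
(A) alone gives A = 1.
That conflicts with the unit clause (~A).
Undo D and try D = 1.
(F) alone gives F = 1.
(A) alone gives A = 1.
(~C) alone gives C = 0.
(~H) alone gives H = 0.
That conflicts with the unit clause (H).
Both values of D lead to a conflict.
Undo E and try E = 1.
(C) alone gives C = 1.
(~G) alone gives G = 0.
(~H) alone gives H = 0.
(F) alone gives F = 1.
(A) alone gives A = 1.
That conflicts with the unit clause (~A).
Both values of E lead to a conflict.
Both values of B lead to a conflict.

UNSATISFIABLE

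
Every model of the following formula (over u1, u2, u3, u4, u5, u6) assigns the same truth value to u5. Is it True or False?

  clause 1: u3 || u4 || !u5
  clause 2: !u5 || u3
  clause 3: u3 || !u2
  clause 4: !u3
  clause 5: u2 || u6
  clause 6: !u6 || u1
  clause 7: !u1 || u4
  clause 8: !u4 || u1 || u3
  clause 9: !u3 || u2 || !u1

False

Suppose u5 = true.
The clause (u3) is unit, so u3 = true.
That conflicts with the unit clause (!u3).
So every satisfying assignment has u5 = False.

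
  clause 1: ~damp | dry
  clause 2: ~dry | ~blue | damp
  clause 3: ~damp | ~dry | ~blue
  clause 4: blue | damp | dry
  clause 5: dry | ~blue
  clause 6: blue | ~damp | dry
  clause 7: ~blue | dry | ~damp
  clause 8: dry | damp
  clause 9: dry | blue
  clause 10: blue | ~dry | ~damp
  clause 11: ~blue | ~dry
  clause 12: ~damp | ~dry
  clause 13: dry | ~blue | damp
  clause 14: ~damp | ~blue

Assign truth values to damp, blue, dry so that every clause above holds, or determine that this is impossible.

damp ↦ 0; blue ↦ 0; dry ↦ 1

Try damp = 0.
Unit clause (dry) forces dry = 1.
Unit clause (~blue) forces blue = 0.
This assignment satisfies each clause.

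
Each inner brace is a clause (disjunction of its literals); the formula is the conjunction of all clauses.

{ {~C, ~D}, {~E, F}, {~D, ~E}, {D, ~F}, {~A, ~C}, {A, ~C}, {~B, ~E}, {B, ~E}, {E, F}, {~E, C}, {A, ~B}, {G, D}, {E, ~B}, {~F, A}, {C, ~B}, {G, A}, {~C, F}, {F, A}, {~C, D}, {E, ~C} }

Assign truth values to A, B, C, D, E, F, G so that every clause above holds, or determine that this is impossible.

A ↦ 1; B ↦ 0; C ↦ 0; D ↦ 1; E ↦ 0; F ↦ 1; G ↦ 0

Suppose C = 0.
(~E) alone gives E = 0.
(F) alone gives F = 1.
(D) alone gives D = 1.
(~B) alone gives B = 0.
(A) alone gives A = 1.
Every clause is now satisfied; G is unconstrained.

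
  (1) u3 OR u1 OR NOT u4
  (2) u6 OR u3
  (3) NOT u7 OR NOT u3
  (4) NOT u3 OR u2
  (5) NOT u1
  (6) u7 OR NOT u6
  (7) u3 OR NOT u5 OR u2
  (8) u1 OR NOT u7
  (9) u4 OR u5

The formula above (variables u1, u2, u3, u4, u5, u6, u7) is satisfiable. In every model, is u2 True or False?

Suppose u2 = false.
(NOT u3) alone gives u3 = false.
(u6) alone gives u6 = true.
(NOT u1) alone gives u1 = false.
(NOT u4) alone gives u4 = false.
(u7) alone gives u7 = true.
Now (NOT u7) is unsatisfied and unit — conflict.
So every satisfying assignment has u2 = True.

True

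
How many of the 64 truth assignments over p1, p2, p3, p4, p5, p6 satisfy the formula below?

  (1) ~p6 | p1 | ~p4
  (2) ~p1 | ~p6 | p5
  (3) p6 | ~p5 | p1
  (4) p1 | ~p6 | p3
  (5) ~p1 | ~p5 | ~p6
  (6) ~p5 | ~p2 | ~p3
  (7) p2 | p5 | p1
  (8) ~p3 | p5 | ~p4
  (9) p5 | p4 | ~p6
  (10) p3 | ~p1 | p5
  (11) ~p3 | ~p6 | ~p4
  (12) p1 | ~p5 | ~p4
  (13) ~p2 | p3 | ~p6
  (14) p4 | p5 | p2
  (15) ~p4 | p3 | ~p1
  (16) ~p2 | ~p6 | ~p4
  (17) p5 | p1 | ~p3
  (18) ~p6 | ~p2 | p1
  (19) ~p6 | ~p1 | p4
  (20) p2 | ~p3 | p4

There are 2^6 = 64 truth assignments over (p1, p2, p3, p4, p5, p6).
Split on p1. With p1 = 1, the clauses containing p1 are satisfied and ~p1 drops from the rest; 4 of the 2^5 = 32 assignments to the other variables satisfy what remains.
With p1 = 0, by the same count on the reduced clause set, 2 assignments work.
Total: 4 + 2 = 6.

6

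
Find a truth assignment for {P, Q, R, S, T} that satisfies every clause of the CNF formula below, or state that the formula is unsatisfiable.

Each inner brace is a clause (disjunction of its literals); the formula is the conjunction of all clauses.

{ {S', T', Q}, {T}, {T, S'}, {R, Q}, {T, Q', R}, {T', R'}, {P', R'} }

P: 0, Q: 1, R: 0, S: 1, T: 1

From the singleton clause (T), T = 1.
From the singleton clause (R'), R = 0.
From the singleton clause (Q), Q = 1.
Every clause is now satisfied; P, S are unconstrained.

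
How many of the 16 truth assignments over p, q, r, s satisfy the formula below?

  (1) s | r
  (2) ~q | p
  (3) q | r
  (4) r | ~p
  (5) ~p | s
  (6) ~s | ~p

There are 2^4 = 16 truth assignments over (p, q, r, s).
Check each against the 6 clauses (columns in the order p, q, r, s):
  F F F F  ✗ fails (s | r)
  F F F T  ✗ fails (q | r)
  F F T F  ✓ satisfies all
  F F T T  ✓ satisfies all
  F T F F  ✗ fails (s | r)
  F T F T  ✗ fails (~q | p)
  F T T F  ✗ fails (~q | p)
  F T T T  ✗ fails (~q | p)
  T F F F  ✗ fails (s | r)
  T F F T  ✗ fails (q | r)
  T F T F  ✗ fails (~p | s)
  T F T T  ✗ fails (~s | ~p)
  T T F F  ✗ fails (s | r)
  T T F T  ✗ fails (r | ~p)
  T T T F  ✗ fails (~p | s)
  T T T T  ✗ fails (~s | ~p)
2 of the 16 rows are models.

2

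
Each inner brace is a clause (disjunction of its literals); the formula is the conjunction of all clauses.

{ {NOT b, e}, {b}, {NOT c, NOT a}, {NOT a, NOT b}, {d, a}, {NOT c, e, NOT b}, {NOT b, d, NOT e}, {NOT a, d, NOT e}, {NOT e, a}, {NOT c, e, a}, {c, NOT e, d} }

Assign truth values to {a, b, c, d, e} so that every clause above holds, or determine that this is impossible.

UNSATISFIABLE

Unit clause (b) forces b = true.
Unit clause (e) forces e = true.
Unit clause (NOT a) forces a = false.
Now (a) is unsatisfied and unit — conflict.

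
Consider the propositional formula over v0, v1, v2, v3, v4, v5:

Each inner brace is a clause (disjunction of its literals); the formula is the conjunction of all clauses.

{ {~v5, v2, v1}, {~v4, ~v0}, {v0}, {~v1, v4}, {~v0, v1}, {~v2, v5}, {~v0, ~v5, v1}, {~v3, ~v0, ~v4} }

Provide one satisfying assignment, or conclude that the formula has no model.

(v0) alone gives v0 = 1.
(~v4) alone gives v4 = 0.
(~v1) alone gives v1 = 0.
But (v1) is also a unit clause — contradiction.

UNSATISFIABLE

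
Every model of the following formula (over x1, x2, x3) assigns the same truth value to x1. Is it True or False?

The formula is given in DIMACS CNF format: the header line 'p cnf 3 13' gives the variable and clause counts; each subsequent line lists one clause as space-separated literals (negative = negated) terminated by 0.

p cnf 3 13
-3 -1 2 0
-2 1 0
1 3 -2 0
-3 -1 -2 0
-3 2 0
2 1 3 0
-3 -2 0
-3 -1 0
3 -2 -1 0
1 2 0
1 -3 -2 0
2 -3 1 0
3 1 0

True

Suppose x1 = False.
Unit clause (¬x2) forces x2 = False.
But (x2) is also a unit clause — contradiction.
So every satisfying assignment has x1 = True.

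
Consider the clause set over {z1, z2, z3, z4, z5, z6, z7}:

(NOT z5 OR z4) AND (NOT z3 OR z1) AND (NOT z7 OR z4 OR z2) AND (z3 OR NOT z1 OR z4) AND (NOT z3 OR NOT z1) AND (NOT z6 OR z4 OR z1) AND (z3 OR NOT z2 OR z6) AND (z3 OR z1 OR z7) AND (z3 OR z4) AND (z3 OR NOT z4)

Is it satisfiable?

No

Case z5 = false:
Case z3 = false:
Unit clause (z4) forces z4 = true.
That conflicts with the unit clause (NOT z4).
That branch fails; take z3 = true instead.
Unit clause (z1) forces z1 = true.
That conflicts with the unit clause (NOT z1).
Either choice for z3 ends in contradiction.
That branch fails; take z5 = true instead.
Unit clause (z4) forces z4 = true.
Unit clause (z3) forces z3 = true.
Unit clause (z1) forces z1 = true.
That conflicts with the unit clause (NOT z1).
Either choice for z5 ends in contradiction.
No assignment satisfies every clause.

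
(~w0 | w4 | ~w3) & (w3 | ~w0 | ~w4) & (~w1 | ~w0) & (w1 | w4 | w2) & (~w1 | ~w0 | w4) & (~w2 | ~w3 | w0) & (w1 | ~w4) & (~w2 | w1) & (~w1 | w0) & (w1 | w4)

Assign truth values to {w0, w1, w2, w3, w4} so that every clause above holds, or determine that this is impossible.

Suppose w1 = 0.
From the singleton clause (~w4), w4 = 0.
But (w4) is also a unit clause — contradiction.
So w1 must be the other value — set w1 = 1.
From the singleton clause (~w0), w0 = 0.
But (w0) is also a unit clause — contradiction.
Either choice for w1 ends in contradiction.

UNSATISFIABLE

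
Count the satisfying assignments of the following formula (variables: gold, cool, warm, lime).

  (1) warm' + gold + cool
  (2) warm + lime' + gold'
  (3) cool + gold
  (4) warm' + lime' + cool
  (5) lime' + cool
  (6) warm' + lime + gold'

7

There are 2^4 = 16 truth assignments over (gold, cool, warm, lime).
Check each against the 6 clauses (columns in the order gold, cool, warm, lime):
  F F F F  ✗ fails (cool + gold)
  F F F T  ✗ fails (cool + gold)
  F F T F  ✗ fails (warm' + gold + cool)
  F F T T  ✗ fails (warm' + gold + cool)
  F T F F  ✓ satisfies all
  F T F T  ✓ satisfies all
  F T T F  ✓ satisfies all
  F T T T  ✓ satisfies all
  T F F F  ✓ satisfies all
  T F F T  ✗ fails (warm + lime' + gold')
  T F T F  ✗ fails (warm' + lime + gold')
  T F T T  ✗ fails (warm' + lime' + cool)
  T T F F  ✓ satisfies all
  T T F T  ✗ fails (warm + lime' + gold')
  T T T F  ✗ fails (warm' + lime + gold')
  T T T T  ✓ satisfies all
7 of the 16 rows are models.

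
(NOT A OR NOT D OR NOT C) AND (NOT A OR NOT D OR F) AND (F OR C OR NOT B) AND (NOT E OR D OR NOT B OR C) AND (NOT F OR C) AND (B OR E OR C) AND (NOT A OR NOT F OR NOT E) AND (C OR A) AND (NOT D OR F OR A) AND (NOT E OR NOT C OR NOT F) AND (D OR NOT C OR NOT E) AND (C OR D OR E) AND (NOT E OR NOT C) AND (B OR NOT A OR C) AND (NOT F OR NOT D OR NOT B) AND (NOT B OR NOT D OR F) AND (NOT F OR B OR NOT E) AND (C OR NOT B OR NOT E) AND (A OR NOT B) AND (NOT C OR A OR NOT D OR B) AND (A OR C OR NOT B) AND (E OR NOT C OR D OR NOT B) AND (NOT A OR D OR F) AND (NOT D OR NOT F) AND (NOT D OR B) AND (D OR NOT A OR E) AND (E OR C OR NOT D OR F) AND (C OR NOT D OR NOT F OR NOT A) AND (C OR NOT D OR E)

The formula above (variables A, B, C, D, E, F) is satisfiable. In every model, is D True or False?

False

Suppose D = true.
Unit clause (NOT F) forces F = false.
Unit clause (NOT A) forces A = false.
Now (A) is unsatisfied and unit — conflict.
So every satisfying assignment has D = False.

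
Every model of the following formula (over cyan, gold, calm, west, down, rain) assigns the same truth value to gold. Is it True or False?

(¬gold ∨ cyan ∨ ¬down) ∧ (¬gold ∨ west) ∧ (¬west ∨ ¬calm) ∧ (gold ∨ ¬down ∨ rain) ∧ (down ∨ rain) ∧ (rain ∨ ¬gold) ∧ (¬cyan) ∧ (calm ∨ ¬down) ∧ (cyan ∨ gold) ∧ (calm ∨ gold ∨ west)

True

Suppose gold = False.
Unit clause (¬cyan) forces cyan = False.
Now (cyan) is unsatisfied and unit — conflict.
So every satisfying assignment has gold = True.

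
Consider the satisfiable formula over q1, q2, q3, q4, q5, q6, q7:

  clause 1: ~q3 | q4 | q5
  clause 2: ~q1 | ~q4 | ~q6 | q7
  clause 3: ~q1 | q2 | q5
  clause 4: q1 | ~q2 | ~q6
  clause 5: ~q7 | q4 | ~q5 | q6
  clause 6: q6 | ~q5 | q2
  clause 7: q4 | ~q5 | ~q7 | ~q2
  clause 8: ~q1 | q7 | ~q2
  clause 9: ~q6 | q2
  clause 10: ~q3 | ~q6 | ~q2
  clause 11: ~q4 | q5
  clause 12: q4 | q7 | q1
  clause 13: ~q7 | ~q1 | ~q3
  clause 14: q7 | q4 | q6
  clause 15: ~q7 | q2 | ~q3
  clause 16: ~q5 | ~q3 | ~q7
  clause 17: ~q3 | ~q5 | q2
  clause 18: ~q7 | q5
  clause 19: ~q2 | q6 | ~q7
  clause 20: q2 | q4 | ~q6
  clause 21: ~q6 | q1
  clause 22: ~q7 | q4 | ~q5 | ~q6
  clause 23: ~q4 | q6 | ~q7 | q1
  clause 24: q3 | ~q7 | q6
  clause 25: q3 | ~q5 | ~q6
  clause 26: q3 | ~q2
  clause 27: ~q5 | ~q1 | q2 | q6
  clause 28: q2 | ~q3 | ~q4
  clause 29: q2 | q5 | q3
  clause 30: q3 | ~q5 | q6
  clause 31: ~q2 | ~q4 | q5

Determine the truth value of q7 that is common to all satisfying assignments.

False

Suppose q7 = 1.
(q5) alone gives q5 = 1.
(~q3) alone gives q3 = 0.
(q6) alone gives q6 = 1.
Now (~q6) is unsatisfied and unit — conflict.
So every satisfying assignment has q7 = False.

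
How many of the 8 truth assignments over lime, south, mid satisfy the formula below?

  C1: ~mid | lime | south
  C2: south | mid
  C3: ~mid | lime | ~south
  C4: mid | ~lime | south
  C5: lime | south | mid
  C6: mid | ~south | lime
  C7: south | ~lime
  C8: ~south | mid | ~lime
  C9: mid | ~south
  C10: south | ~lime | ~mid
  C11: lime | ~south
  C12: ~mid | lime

There are 2^3 = 8 truth assignments over (lime, south, mid).
Check each against the 12 clauses (columns in the order lime, south, mid):
  F F F  ✗ fails (south | mid)
  F F T  ✗ fails (~mid | lime | south)
  F T F  ✗ fails (mid | ~south | lime)
  F T T  ✗ fails (~mid | lime | ~south)
  T F F  ✗ fails (south | mid)
  T F T  ✗ fails (south | ~lime)
  T T F  ✗ fails (~south | mid | ~lime)
  T T T  ✓ satisfies all
1 of the 8 rows is a model.

1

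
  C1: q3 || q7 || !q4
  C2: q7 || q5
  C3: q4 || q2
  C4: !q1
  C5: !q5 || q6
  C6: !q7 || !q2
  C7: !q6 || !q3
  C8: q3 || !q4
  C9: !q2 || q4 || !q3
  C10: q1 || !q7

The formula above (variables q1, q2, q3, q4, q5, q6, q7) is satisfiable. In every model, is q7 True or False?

Suppose q7 = true.
From the singleton clause (!q1), q1 = false.
Now (q1) is unsatisfied and unit — conflict.
So every satisfying assignment has q7 = False.

False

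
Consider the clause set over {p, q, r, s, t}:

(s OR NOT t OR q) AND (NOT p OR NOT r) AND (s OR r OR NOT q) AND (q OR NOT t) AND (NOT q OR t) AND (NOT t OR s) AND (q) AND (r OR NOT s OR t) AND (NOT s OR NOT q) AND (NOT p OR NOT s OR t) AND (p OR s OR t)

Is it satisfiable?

From the singleton clause (q), q = true.
From the singleton clause (t), t = true.
From the singleton clause (s), s = true.
That conflicts with the unit clause (NOT s).
No assignment satisfies every clause.

Unsatisfiable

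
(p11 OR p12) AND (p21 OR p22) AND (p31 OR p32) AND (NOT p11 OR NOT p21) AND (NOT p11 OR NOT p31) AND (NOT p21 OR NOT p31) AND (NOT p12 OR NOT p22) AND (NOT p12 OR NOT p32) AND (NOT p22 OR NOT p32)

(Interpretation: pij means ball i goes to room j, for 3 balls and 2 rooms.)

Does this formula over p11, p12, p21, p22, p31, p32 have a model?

Try p11 = true.
From the singleton clause (NOT p21), p21 = false.
From the singleton clause (p22), p22 = true.
From the singleton clause (NOT p31), p31 = false.
From the singleton clause (p32), p32 = true.
Now (NOT p32) is unsatisfied and unit — conflict.
That branch fails; take p11 = false instead.
From the singleton clause (p12), p12 = true.
From the singleton clause (NOT p22), p22 = false.
From the singleton clause (p21), p21 = true.
From the singleton clause (NOT p31), p31 = false.
From the singleton clause (p32), p32 = true.
Now (NOT p32) is unsatisfied and unit — conflict.
Neither p11 = true nor p11 = false works.
No assignment satisfies every clause.

No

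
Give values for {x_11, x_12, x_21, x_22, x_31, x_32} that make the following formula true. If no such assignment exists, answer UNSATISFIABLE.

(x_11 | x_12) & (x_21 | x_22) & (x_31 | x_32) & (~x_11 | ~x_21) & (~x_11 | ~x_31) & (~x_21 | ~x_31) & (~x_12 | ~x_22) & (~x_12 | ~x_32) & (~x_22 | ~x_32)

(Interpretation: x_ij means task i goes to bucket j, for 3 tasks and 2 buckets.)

UNSATISFIABLE

Branch on x_11: set x_11 = 1.
From the singleton clause (~x_21), x_21 = 0.
From the singleton clause (x_22), x_22 = 1.
From the singleton clause (~x_31), x_31 = 0.
From the singleton clause (x_32), x_32 = 1.
That conflicts with the unit clause (~x_32).
That branch fails; take x_11 = 0 instead.
From the singleton clause (x_12), x_12 = 1.
From the singleton clause (~x_22), x_22 = 0.
From the singleton clause (x_21), x_21 = 1.
From the singleton clause (~x_31), x_31 = 0.
From the singleton clause (x_32), x_32 = 1.
That conflicts with the unit clause (~x_32).
Neither x_11 = 1 nor x_11 = 0 works.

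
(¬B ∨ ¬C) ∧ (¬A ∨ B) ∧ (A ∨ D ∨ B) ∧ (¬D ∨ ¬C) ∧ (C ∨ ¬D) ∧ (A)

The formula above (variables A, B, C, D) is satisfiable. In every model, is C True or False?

False

Suppose C = True.
From the singleton clause (¬B), B = False.
From the singleton clause (¬A), A = False.
But (A) is also a unit clause — contradiction.
So every satisfying assignment has C = False.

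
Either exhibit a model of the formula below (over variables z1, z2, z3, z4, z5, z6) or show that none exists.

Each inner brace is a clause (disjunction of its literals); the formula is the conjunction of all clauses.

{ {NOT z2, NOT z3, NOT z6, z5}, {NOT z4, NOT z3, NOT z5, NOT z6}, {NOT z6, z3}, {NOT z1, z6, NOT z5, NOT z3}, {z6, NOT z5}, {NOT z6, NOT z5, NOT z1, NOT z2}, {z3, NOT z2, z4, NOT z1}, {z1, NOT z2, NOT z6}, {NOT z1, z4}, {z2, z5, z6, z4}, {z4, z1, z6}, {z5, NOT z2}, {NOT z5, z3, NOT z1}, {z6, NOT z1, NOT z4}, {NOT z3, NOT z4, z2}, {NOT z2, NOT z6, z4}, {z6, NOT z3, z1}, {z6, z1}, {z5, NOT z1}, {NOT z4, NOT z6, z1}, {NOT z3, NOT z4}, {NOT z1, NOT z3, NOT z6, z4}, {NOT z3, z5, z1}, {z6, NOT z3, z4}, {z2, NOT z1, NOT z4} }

Branch on z6: set z6 = true.
The clause (z3) is unit, so z3 = true.
The clause (NOT z4) is unit, so z4 = false.
The clause (NOT z1) is unit, so z1 = false.
The clause (NOT z2) is unit, so z2 = false.
The clause (z5) is unit, so z5 = true.
Every clause now holds.

z1: false; z2: false; z3: true; z4: false; z5: true; z6: true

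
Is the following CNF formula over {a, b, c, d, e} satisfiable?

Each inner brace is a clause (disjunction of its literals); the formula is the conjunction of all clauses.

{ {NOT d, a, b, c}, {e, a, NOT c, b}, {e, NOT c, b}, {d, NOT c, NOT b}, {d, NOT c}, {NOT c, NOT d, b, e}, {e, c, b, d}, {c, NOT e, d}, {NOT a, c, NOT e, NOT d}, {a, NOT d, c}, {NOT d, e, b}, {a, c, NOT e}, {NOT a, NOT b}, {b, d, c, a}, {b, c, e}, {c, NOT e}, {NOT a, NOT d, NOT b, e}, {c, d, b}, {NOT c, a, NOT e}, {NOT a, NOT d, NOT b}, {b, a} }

Yes

Try d = false.
Unit clause (NOT c) forces c = false.
Unit clause (NOT e) forces e = false.
Unit clause (b) forces b = true.
Unit clause (NOT a) forces a = false.
Every clause now holds.
A satisfying assignment: a=false, b=true, c=false, d=false, e=false.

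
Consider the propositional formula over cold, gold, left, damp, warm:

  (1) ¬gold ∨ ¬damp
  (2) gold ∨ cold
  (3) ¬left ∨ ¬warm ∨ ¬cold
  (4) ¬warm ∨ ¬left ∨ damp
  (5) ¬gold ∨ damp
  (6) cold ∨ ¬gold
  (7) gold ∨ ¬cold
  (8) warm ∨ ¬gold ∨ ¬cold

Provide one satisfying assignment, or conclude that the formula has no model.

Suppose gold = False.
Unit clause (cold) forces cold = True.
Now (¬cold) is unsatisfied and unit — conflict.
Undo gold and try gold = True.
Unit clause (¬damp) forces damp = False.
Now (damp) is unsatisfied and unit — conflict.
Neither gold = True nor gold = False works.

UNSATISFIABLE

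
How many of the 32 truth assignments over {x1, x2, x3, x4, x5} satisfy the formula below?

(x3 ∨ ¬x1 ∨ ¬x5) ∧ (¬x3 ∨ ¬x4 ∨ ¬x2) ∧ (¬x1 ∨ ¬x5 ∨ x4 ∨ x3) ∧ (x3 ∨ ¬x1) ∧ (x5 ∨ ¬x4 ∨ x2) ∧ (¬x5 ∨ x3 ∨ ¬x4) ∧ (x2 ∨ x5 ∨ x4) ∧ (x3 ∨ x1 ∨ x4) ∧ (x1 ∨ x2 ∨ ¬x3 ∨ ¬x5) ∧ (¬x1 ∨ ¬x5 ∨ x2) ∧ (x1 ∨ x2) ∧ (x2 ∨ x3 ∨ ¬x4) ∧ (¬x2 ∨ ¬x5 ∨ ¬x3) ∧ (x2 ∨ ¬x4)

There are 2^5 = 32 truth assignments over (x1, x2, x3, x4, x5).
Split on x3. With x3 = True, the clauses containing x3 are satisfied and ¬x3 drops from the rest; 2 of the 2^4 = 16 assignments to the other variables satisfy what remains.
With x3 = False, by the same count on the reduced clause set, 1 assignment works.
Total: 2 + 1 = 3.

3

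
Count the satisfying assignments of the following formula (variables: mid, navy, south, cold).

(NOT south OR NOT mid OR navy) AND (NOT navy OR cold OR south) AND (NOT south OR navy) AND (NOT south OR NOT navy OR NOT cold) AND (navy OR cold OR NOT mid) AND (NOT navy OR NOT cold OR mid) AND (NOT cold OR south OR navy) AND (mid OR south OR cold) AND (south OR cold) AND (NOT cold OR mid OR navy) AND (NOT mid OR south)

2

There are 2^4 = 16 truth assignments over (mid, navy, south, cold).
Check each against the 11 clauses (columns in the order mid, navy, south, cold):
  F F F F  ✗ fails (mid OR south OR cold)
  F F F T  ✗ fails (NOT cold OR south OR navy)
  F F T F  ✗ fails (NOT south OR navy)
  F F T T  ✗ fails (NOT south OR navy)
  F T F F  ✗ fails (NOT navy OR cold OR south)
  F T F T  ✗ fails (NOT navy OR NOT cold OR mid)
  F T T F  ✓ satisfies all
  F T T T  ✗ fails (NOT south OR NOT navy OR NOT cold)
  T F F F  ✗ fails (navy OR cold OR NOT mid)
  T F F T  ✗ fails (NOT cold OR south OR navy)
  T F T F  ✗ fails (NOT south OR NOT mid OR navy)
  T F T T  ✗ fails (NOT south OR NOT mid OR navy)
  T T F F  ✗ fails (NOT navy OR cold OR south)
  T T F T  ✗ fails (NOT mid OR south)
  T T T F  ✓ satisfies all
  T T T T  ✗ fails (NOT south OR NOT navy OR NOT cold)
2 of the 16 rows are models.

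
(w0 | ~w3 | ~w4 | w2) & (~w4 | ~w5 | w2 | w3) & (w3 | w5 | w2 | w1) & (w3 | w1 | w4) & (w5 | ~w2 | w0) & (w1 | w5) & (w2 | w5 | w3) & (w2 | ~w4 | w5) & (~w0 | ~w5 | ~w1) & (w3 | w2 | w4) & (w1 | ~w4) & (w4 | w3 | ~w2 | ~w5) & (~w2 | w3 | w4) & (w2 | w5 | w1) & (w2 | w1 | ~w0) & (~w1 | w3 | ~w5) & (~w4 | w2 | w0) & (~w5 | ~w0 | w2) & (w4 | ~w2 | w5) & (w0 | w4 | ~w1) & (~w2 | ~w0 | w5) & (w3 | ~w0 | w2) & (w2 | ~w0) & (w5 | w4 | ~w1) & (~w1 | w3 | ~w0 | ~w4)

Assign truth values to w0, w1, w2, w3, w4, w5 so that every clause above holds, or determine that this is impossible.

w0 ↦ 0, w1 ↦ 0, w2 ↦ 0, w3 ↦ 1, w4 ↦ 0, w5 ↦ 1

Case w1 = 0:
The clause (w5) is unit, so w5 = 1.
The clause (~w4) is unit, so w4 = 0.
The clause (w3) is unit, so w3 = 1.
Case w2 = 0:
The clause (~w0) is unit, so w0 = 0.
This assignment satisfies each clause.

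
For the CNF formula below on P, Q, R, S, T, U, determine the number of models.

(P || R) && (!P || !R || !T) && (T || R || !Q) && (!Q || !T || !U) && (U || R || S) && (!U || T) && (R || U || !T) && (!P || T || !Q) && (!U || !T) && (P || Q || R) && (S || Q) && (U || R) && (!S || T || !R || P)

5

There are 2^6 = 64 truth assignments over (P, Q, R, S, T, U).
Split on U. With U = true, the clauses containing U are satisfied and !U drops from the rest; 0 of the 2^5 = 32 assignments to the other variables satisfy what remains.
With U = false, by the same count on the reduced clause set, 5 assignments work.
Total: 0 + 5 = 5.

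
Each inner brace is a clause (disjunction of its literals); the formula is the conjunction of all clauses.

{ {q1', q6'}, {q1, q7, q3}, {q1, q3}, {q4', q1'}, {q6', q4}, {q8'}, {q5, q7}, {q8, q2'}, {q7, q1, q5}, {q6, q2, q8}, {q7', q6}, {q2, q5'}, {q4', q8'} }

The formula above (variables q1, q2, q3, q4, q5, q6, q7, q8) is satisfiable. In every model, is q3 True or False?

True

Suppose q3 = 0.
The clause (q1) is unit, so q1 = 1.
The clause (q6') is unit, so q6 = 0.
The clause (q4') is unit, so q4 = 0.
The clause (q8') is unit, so q8 = 0.
The clause (q2') is unit, so q2 = 0.
That conflicts with the unit clause (q2).
So every satisfying assignment has q3 = True.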